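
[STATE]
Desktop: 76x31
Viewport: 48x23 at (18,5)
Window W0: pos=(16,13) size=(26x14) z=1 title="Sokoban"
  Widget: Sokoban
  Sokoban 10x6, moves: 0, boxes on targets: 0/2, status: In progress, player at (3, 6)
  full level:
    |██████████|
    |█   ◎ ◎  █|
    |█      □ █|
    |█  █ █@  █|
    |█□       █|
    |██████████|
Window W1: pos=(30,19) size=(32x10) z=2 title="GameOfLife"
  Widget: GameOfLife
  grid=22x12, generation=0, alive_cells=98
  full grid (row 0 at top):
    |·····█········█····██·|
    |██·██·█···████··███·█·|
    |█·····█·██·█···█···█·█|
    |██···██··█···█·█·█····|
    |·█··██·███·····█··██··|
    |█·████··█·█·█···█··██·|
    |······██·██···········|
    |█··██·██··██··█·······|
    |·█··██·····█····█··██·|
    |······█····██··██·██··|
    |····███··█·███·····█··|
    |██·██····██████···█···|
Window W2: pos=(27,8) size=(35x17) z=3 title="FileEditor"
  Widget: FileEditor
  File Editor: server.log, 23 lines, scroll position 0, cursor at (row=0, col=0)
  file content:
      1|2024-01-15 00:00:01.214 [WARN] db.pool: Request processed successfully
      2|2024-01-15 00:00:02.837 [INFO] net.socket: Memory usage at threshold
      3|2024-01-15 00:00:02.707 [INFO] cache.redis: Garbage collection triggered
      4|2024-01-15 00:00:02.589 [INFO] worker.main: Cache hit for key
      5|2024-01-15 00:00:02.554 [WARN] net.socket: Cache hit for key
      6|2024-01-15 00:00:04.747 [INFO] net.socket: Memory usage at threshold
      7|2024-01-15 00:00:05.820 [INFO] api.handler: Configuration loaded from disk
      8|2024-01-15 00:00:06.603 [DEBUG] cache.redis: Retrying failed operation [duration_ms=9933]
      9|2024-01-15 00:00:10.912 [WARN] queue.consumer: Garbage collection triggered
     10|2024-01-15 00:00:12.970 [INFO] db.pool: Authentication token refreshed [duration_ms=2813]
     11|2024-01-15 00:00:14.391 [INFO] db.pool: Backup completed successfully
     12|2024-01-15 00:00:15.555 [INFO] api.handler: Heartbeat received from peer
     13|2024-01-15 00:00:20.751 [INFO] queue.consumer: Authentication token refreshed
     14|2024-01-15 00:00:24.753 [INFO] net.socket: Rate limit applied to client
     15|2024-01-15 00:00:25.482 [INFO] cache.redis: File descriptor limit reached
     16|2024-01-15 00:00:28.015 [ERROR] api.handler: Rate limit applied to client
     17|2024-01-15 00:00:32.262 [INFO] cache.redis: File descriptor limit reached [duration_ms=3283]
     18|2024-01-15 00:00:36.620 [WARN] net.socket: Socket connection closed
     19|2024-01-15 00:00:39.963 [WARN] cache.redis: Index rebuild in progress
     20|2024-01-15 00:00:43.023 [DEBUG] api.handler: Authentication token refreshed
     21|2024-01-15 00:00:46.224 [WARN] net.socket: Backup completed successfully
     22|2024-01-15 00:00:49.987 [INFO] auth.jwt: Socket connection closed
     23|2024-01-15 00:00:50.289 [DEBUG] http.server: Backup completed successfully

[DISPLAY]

                                                
                                                
                                                
         ┏━━━━━━━━━━━━━━━━━━━━━━━━━━━━━━━━━┓    
         ┃ FileEditor                      ┃    
         ┠─────────────────────────────────┨    
         ┃█024-01-15 00:00:01.214 [WARN] d▲┃    
         ┃2024-01-15 00:00:02.837 [INFO] n█┃    
━━━━━━━━━┃2024-01-15 00:00:02.707 [INFO] c░┃    
Sokoban  ┃2024-01-15 00:00:02.589 [INFO] w░┃    
─────────┃2024-01-15 00:00:02.554 [WARN] n░┃    
█████████┃2024-01-15 00:00:04.747 [INFO] n░┃    
   ◎ ◎  █┃2024-01-15 00:00:05.820 [INFO] a░┃    
      □ █┃2024-01-15 00:00:06.603 [DEBUG] ░┃    
  █ █@  █┃2024-01-15 00:00:10.912 [WARN] q░┃    
□       █┃2024-01-15 00:00:12.970 [INFO] d░┃    
█████████┃2024-01-15 00:00:14.391 [INFO] d░┃    
oves: 0  ┃2024-01-15 00:00:15.555 [INFO] a░┃    
         ┃2024-01-15 00:00:20.751 [INFO] q▼┃    
         ┗━━━━━━━━━━━━━━━━━━━━━━━━━━━━━━━━━┛    
            ┃█·████··█·█·█···█··██·        ┃    
━━━━━━━━━━━━┃······██·██···········        ┃    
            ┃█··██·██··██··█·······        ┃    


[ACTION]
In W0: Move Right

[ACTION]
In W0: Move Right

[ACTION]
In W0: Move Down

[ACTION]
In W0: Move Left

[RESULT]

                                                
                                                
                                                
         ┏━━━━━━━━━━━━━━━━━━━━━━━━━━━━━━━━━┓    
         ┃ FileEditor                      ┃    
         ┠─────────────────────────────────┨    
         ┃█024-01-15 00:00:01.214 [WARN] d▲┃    
         ┃2024-01-15 00:00:02.837 [INFO] n█┃    
━━━━━━━━━┃2024-01-15 00:00:02.707 [INFO] c░┃    
Sokoban  ┃2024-01-15 00:00:02.589 [INFO] w░┃    
─────────┃2024-01-15 00:00:02.554 [WARN] n░┃    
█████████┃2024-01-15 00:00:04.747 [INFO] n░┃    
   ◎ ◎  █┃2024-01-15 00:00:05.820 [INFO] a░┃    
      □ █┃2024-01-15 00:00:06.603 [DEBUG] ░┃    
  █ █   █┃2024-01-15 00:00:10.912 [WARN] q░┃    
□     @ █┃2024-01-15 00:00:12.970 [INFO] d░┃    
█████████┃2024-01-15 00:00:14.391 [INFO] d░┃    
oves: 4  ┃2024-01-15 00:00:15.555 [INFO] a░┃    
         ┃2024-01-15 00:00:20.751 [INFO] q▼┃    
         ┗━━━━━━━━━━━━━━━━━━━━━━━━━━━━━━━━━┛    
            ┃█·████··█·█·█···█··██·        ┃    
━━━━━━━━━━━━┃······██·██···········        ┃    
            ┃█··██·██··██··█·······        ┃    


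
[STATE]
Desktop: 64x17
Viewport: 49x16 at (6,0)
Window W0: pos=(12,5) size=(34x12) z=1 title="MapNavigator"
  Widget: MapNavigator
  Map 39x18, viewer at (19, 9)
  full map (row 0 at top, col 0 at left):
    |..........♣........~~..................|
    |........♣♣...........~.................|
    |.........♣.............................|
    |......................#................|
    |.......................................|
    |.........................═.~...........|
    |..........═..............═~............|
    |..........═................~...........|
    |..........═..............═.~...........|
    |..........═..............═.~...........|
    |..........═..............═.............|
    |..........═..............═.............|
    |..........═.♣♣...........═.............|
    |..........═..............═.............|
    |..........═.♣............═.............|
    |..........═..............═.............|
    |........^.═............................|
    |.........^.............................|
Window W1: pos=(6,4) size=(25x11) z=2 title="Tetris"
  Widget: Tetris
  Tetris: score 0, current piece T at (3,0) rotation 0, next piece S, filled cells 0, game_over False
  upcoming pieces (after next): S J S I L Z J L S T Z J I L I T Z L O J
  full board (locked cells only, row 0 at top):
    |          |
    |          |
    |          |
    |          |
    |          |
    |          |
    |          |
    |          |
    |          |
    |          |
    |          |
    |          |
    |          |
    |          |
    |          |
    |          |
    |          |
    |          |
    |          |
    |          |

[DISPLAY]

                                                 
                                                 
                                                 
                                                 
┏━━━━━━━━━━━━━━━━━━━━━━━┓                        
┃ Tetris                ┃━━━━━━━━━━━━━━┓         
┠───────────────────────┨              ┃         
┃          │Next:       ┃──────────────┨         
┃          │ ░░         ┃....═.~.......┃         
┃          │░░          ┃....═~........┃         
┃          │            ┃......~.......┃         
┃          │            ┃....═.~.......┃         
┃          │            ┃....═.~.......┃         
┃          │Score:      ┃....═.........┃         
┗━━━━━━━━━━━━━━━━━━━━━━━┛....═.........┃         
      ┃.......═.♣♣...........═.........┃         


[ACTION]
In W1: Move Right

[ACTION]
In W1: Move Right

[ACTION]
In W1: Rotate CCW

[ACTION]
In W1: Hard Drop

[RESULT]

                                                 
                                                 
                                                 
                                                 
┏━━━━━━━━━━━━━━━━━━━━━━━┓                        
┃ Tetris                ┃━━━━━━━━━━━━━━┓         
┠───────────────────────┨              ┃         
┃          │Next:       ┃──────────────┨         
┃          │ ░░         ┃....═.~.......┃         
┃          │░░          ┃....═~........┃         
┃          │            ┃......~.......┃         
┃      ▒   │            ┃....═.~.......┃         
┃     ▒▒   │            ┃....═.~.......┃         
┃      ▒   │Score:      ┃....═.........┃         
┗━━━━━━━━━━━━━━━━━━━━━━━┛....═.........┃         
      ┃.......═.♣♣...........═.........┃         


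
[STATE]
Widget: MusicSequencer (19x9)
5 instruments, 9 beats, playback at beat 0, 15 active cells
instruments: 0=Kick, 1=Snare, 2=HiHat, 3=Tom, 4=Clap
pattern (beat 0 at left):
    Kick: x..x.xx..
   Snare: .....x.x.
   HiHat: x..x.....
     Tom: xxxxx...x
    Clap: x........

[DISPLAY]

      ▼12345678    
  Kick█··█·██··    
 Snare·····█·█·    
 HiHat█··█·····    
   Tom█████···█    
  Clap█········    
                   
                   
                   


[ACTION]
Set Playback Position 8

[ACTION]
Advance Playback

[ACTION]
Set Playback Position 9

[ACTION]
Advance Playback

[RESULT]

      0▼2345678    
  Kick█··█·██··    
 Snare·····█·█·    
 HiHat█··█·····    
   Tom█████···█    
  Clap█········    
                   
                   
                   


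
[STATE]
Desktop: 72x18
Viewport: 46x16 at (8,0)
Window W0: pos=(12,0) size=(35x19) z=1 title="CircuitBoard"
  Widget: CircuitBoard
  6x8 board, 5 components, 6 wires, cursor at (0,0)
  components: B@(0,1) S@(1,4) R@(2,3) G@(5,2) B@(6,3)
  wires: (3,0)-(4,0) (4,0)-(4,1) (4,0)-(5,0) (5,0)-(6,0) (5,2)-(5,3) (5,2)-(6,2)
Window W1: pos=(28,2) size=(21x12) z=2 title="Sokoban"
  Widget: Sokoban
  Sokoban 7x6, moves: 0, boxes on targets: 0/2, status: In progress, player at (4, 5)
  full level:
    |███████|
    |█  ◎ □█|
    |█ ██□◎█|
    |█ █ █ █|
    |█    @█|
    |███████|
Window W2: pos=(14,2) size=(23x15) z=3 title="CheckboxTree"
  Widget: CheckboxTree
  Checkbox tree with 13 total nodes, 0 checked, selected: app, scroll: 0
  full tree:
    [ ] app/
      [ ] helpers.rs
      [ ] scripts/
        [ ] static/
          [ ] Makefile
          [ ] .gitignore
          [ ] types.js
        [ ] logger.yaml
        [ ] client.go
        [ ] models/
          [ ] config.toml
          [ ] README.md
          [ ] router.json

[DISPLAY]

    ┏━━━━━━━━━━━━━━━━━━━━━━━━━━━━━━━━━┓       
    ┃ CircuitBoard                    ┃       
    ┠─┏━━━━━━━━━━━━━━━━━━━━━┓━━━━━━━━━━━┓     
    ┃ ┃ CheckboxTree        ┃           ┃     
    ┃0┠─────────────────────┨───────────┨     
    ┃ ┃>[ ] app/            ┃           ┃     
    ┃1┃   [ ] helpers.rs    ┃           ┃     
    ┃ ┃   [ ] scripts/      ┃           ┃     
    ┃2┃     [ ] static/     ┃           ┃     
    ┃ ┃       [ ] Makefile  ┃           ┃     
    ┃3┃       [ ] .gitignore┃           ┃     
    ┃ ┃       [ ] types.js  ┃  0/2      ┃     
    ┃4┃     [ ] logger.yaml ┃           ┃     
    ┃ ┃     [ ] client.go   ┃━━━━━━━━━━━┛     
    ┃5┃     [ ] models/     ┃         ┃       
    ┃ ┃       [ ] config.tom┃         ┃       


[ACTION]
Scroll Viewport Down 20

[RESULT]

    ┠─┏━━━━━━━━━━━━━━━━━━━━━┓━━━━━━━━━━━┓     
    ┃ ┃ CheckboxTree        ┃           ┃     
    ┃0┠─────────────────────┨───────────┨     
    ┃ ┃>[ ] app/            ┃           ┃     
    ┃1┃   [ ] helpers.rs    ┃           ┃     
    ┃ ┃   [ ] scripts/      ┃           ┃     
    ┃2┃     [ ] static/     ┃           ┃     
    ┃ ┃       [ ] Makefile  ┃           ┃     
    ┃3┃       [ ] .gitignore┃           ┃     
    ┃ ┃       [ ] types.js  ┃  0/2      ┃     
    ┃4┃     [ ] logger.yaml ┃           ┃     
    ┃ ┃     [ ] client.go   ┃━━━━━━━━━━━┛     
    ┃5┃     [ ] models/     ┃         ┃       
    ┃ ┃       [ ] config.tom┃         ┃       
    ┃6┗━━━━━━━━━━━━━━━━━━━━━┛         ┃       
    ┃                                 ┃       


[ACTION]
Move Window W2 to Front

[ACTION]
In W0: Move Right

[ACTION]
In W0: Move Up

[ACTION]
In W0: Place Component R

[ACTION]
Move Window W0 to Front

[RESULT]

    ┠─────────────────────────────────┨━┓     
    ┃   0 1 2 3 4 5                   ┃ ┃     
    ┃0      [R]                       ┃─┨     
    ┃                                 ┃ ┃     
    ┃1                   S            ┃ ┃     
    ┃                                 ┃ ┃     
    ┃2               R                ┃ ┃     
    ┃                                 ┃ ┃     
    ┃3   ·                            ┃ ┃     
    ┃    │                            ┃ ┃     
    ┃4   · ─ ·                        ┃ ┃     
    ┃    │                            ┃━┛     
    ┃5   ·       G ─ ·                ┃       
    ┃    │       │                    ┃       
    ┃6   ·       ·   B                ┃       
    ┃                                 ┃       


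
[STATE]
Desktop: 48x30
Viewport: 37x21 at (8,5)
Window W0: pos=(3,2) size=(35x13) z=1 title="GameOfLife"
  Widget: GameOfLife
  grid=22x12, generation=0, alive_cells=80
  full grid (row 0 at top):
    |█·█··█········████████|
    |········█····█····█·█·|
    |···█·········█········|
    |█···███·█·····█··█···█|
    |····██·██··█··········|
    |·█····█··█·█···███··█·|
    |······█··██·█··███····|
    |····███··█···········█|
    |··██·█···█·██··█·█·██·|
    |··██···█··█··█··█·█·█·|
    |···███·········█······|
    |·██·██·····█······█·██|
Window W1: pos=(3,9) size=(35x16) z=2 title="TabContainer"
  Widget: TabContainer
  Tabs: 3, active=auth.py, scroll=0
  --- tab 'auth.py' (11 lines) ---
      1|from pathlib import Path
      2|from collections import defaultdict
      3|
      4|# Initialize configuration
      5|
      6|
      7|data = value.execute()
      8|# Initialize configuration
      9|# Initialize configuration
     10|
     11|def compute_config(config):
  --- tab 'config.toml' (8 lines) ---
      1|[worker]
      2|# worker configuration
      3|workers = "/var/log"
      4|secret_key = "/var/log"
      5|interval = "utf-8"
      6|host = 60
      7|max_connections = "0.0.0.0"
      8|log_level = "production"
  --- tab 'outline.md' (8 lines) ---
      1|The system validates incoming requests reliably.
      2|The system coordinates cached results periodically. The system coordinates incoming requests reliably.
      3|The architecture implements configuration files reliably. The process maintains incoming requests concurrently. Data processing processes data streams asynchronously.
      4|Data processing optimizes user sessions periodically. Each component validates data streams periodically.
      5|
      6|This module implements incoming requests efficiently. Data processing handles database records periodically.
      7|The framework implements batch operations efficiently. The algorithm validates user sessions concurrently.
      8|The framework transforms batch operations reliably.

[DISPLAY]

 0                           ┃       
·········█········           ┃       
███·█·····█··█···█           ┃       
██·██··█··········           ┃       
━━━━━━━━━━━━━━━━━━━━━━━━━━━━━┓       
Container                    ┃       
─────────────────────────────┨       
h.py]│ config.toml │ outline.┃       
─────────────────────────────┃       
 pathlib import Path         ┃       
 collections import defaultdi┃       
                             ┃       
itialize configuration       ┃       
                             ┃       
                             ┃       
 = value.execute()           ┃       
itialize configuration       ┃       
itialize configuration       ┃       
                             ┃       
━━━━━━━━━━━━━━━━━━━━━━━━━━━━━┛       
                                     


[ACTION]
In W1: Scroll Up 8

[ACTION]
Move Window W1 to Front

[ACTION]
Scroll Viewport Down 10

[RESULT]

━━━━━━━━━━━━━━━━━━━━━━━━━━━━━┓       
Container                    ┃       
─────────────────────────────┨       
h.py]│ config.toml │ outline.┃       
─────────────────────────────┃       
 pathlib import Path         ┃       
 collections import defaultdi┃       
                             ┃       
itialize configuration       ┃       
                             ┃       
                             ┃       
 = value.execute()           ┃       
itialize configuration       ┃       
itialize configuration       ┃       
                             ┃       
━━━━━━━━━━━━━━━━━━━━━━━━━━━━━┛       
                                     
                                     
                                     
                                     
                                     


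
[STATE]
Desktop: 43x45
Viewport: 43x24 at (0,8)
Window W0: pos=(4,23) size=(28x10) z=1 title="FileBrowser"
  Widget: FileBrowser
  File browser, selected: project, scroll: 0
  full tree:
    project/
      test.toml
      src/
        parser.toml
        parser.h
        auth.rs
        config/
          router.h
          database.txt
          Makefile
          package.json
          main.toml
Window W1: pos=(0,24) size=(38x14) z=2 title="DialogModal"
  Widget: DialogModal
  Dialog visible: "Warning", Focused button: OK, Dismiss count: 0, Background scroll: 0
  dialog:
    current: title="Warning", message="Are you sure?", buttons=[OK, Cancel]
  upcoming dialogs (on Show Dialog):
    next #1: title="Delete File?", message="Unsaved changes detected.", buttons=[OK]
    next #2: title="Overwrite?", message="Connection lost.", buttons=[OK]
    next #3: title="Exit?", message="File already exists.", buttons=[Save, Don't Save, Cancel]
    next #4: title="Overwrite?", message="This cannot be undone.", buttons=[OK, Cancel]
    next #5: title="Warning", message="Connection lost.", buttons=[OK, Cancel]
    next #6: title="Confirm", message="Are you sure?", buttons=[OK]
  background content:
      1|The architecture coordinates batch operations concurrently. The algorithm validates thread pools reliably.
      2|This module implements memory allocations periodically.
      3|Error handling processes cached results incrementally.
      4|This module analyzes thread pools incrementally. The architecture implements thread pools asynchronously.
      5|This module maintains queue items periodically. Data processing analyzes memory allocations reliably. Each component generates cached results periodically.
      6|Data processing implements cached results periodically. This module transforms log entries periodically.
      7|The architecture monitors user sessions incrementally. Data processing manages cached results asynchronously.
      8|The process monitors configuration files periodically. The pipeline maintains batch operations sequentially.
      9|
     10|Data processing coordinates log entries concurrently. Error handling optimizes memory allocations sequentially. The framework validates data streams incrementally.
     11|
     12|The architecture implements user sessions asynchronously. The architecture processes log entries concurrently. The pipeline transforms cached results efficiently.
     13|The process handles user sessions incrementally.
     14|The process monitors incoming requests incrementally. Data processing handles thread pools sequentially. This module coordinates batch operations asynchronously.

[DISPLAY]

                                           
                                           
                                           
                                           
                                           
                                           
                                           
                                           
                                           
                                           
                                           
                                           
                                           
                                           
                                           
    ┏━━━━━━━━━━━━━━━━━━━━━━━━━━┓           
┏━━━━━━━━━━━━━━━━━━━━━━━━━━━━━━━━━━━━┓     
┃ DialogModal                        ┃     
┠────────────────────────────────────┨     
┃The architecture coordinates batch o┃     
┃This module implements memory alloca┃     
┃Error han┌───────────────┐ached resu┃     
┃This modu│    Warning    │d pools in┃     
┃This modu│ Are you sure? │e items pe┃     


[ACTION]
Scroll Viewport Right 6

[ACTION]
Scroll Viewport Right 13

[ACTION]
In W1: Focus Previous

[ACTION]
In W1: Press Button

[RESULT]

                                           
                                           
                                           
                                           
                                           
                                           
                                           
                                           
                                           
                                           
                                           
                                           
                                           
                                           
                                           
    ┏━━━━━━━━━━━━━━━━━━━━━━━━━━┓           
┏━━━━━━━━━━━━━━━━━━━━━━━━━━━━━━━━━━━━┓     
┃ DialogModal                        ┃     
┠────────────────────────────────────┨     
┃The architecture coordinates batch o┃     
┃This module implements memory alloca┃     
┃Error handling processes cached resu┃     
┃This module analyzes thread pools in┃     
┃This module maintains queue items pe┃     


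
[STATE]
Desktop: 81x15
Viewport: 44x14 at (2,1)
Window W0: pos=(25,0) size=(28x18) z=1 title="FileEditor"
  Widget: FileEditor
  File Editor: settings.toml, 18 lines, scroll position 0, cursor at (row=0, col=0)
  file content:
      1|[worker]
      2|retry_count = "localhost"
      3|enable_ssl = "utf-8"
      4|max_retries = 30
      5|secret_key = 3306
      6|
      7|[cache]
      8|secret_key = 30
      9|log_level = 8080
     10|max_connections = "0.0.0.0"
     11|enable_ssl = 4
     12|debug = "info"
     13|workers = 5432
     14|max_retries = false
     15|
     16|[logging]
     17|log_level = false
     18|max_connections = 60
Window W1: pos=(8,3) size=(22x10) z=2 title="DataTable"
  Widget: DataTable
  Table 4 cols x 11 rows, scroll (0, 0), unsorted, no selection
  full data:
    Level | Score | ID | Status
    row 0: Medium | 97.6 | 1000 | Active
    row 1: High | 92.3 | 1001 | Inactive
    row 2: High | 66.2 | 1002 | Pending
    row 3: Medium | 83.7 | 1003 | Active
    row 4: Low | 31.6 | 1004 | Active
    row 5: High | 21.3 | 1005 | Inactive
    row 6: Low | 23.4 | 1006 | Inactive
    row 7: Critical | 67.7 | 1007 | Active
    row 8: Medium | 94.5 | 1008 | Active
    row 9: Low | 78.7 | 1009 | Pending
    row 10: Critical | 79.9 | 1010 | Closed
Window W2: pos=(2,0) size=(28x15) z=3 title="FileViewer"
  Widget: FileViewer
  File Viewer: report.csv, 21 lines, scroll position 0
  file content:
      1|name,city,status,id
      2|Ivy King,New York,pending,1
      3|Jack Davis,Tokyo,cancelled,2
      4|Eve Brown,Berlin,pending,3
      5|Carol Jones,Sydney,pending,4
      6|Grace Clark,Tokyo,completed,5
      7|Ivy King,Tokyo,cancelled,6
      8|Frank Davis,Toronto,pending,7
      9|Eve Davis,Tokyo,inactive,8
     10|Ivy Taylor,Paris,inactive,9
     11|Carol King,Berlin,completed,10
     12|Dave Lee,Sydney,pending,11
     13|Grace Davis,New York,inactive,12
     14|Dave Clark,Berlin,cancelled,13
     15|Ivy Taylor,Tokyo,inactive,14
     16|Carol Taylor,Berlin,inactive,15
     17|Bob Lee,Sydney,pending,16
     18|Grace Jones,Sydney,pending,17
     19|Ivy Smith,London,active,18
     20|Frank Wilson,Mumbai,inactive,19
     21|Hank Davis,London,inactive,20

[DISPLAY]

┃ FileViewer               ┃eEditor         
┠──────────────────────────┨────────────────
┃name,city,status,id      ▲┃ker]            
┃Ivy King,New York,pending█┃y_count = "local
┃Jack Davis,Tokyo,cancelle░┃le_ssl = "utf-8"
┃Eve Brown,Berlin,pending,░┃retries = 30    
┃Carol Jones,Sydney,pendin░┃et_key = 3306   
┃Grace Clark,Tokyo,complet░┃                
┃Ivy King,Tokyo,cancelled,░┃he]             
┃Frank Davis,Toronto,pendi░┃et_key = 30     
┃Eve Davis,Tokyo,inactive,░┃level = 8080    
┃Ivy Taylor,Paris,inactive░┃connections = "0
┃Carol King,Berlin,complet▼┃le_ssl = 4      
┗━━━━━━━━━━━━━━━━━━━━━━━━━━┛g = "info"      


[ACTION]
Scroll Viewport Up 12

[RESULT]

┏━━━━━━━━━━━━━━━━━━━━━━━━━━┓━━━━━━━━━━━━━━━━
┃ FileViewer               ┃eEditor         
┠──────────────────────────┨────────────────
┃name,city,status,id      ▲┃ker]            
┃Ivy King,New York,pending█┃y_count = "local
┃Jack Davis,Tokyo,cancelle░┃le_ssl = "utf-8"
┃Eve Brown,Berlin,pending,░┃retries = 30    
┃Carol Jones,Sydney,pendin░┃et_key = 3306   
┃Grace Clark,Tokyo,complet░┃                
┃Ivy King,Tokyo,cancelled,░┃he]             
┃Frank Davis,Toronto,pendi░┃et_key = 30     
┃Eve Davis,Tokyo,inactive,░┃level = 8080    
┃Ivy Taylor,Paris,inactive░┃connections = "0
┃Carol King,Berlin,complet▼┃le_ssl = 4      


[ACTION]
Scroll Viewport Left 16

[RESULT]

  ┏━━━━━━━━━━━━━━━━━━━━━━━━━━┓━━━━━━━━━━━━━━
  ┃ FileViewer               ┃eEditor       
  ┠──────────────────────────┨──────────────
  ┃name,city,status,id      ▲┃ker]          
  ┃Ivy King,New York,pending█┃y_count = "loc
  ┃Jack Davis,Tokyo,cancelle░┃le_ssl = "utf-
  ┃Eve Brown,Berlin,pending,░┃retries = 30  
  ┃Carol Jones,Sydney,pendin░┃et_key = 3306 
  ┃Grace Clark,Tokyo,complet░┃              
  ┃Ivy King,Tokyo,cancelled,░┃he]           
  ┃Frank Davis,Toronto,pendi░┃et_key = 30   
  ┃Eve Davis,Tokyo,inactive,░┃level = 8080  
  ┃Ivy Taylor,Paris,inactive░┃connections = 
  ┃Carol King,Berlin,complet▼┃le_ssl = 4    


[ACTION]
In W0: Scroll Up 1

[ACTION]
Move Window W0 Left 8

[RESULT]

  ┏━━━━━━━━━━━━━━━━━━━━━━━━━━┓━━━━━━━━━━━━━━
  ┃ FileViewer               ┃              
  ┠──────────────────────────┨──────────────
  ┃name,city,status,id      ▲┃             ▲
  ┃Ivy King,New York,pending█┃= "localhost"█
  ┃Jack Davis,Tokyo,cancelle░┃ "utf-8"     ░
  ┃Eve Brown,Berlin,pending,░┃= 30         ░
  ┃Carol Jones,Sydney,pendin░┃ 3306        ░
  ┃Grace Clark,Tokyo,complet░┃             ░
  ┃Ivy King,Tokyo,cancelled,░┃             ░
  ┃Frank Davis,Toronto,pendi░┃ 30          ░
  ┃Eve Davis,Tokyo,inactive,░┃8080         ░
  ┃Ivy Taylor,Paris,inactive░┃ons = "0.0.0.░
  ┃Carol King,Berlin,complet▼┃ 4           ░


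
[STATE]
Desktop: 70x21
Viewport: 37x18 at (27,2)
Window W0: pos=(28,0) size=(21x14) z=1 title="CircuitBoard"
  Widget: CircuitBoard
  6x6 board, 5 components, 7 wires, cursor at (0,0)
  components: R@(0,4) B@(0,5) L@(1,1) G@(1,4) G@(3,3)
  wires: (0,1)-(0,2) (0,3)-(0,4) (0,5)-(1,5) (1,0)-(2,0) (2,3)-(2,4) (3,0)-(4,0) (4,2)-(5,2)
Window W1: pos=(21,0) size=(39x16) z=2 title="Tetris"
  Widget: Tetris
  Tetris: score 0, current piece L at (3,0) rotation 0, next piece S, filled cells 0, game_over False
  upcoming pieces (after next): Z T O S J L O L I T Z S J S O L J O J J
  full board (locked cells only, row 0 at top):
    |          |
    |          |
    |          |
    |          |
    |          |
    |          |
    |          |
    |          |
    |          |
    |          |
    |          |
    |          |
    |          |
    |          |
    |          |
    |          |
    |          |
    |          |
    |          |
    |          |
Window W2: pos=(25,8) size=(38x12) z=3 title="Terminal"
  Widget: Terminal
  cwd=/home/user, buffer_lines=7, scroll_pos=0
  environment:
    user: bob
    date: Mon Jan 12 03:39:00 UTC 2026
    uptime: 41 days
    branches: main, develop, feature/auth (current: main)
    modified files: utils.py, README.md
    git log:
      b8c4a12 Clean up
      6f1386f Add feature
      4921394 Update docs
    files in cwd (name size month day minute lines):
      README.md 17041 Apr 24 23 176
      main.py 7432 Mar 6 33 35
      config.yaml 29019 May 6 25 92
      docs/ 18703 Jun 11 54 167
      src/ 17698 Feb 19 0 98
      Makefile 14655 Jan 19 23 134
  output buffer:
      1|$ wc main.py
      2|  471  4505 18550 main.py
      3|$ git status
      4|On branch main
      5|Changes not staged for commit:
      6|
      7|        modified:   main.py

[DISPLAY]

────────────────────────────────┨    
     │Next:                     ┃    
     │ ░░                       ┃    
     │░░                        ┃    
     │                          ┃    
     │                          ┃    
━━━━━━━━━━━━━━━━━━━━━━━━━━━━━━━━━━━┓ 
Terminal                           ┃ 
───────────────────────────────────┨ 
 wc main.py                        ┃ 
 471  4505 18550 main.py           ┃ 
 git status                        ┃ 
n branch main                      ┃ 
hanges not staged for commit:      ┃ 
                                   ┃ 
       modified:   main.py         ┃ 
 █                                 ┃ 
━━━━━━━━━━━━━━━━━━━━━━━━━━━━━━━━━━━┛ 


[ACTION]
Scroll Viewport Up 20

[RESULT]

━━━━━━━━━━━━━━━━━━━━━━━━━━━━━━━━┓    
is                              ┃    
────────────────────────────────┨    
     │Next:                     ┃    
     │ ░░                       ┃    
     │░░                        ┃    
     │                          ┃    
     │                          ┃    
━━━━━━━━━━━━━━━━━━━━━━━━━━━━━━━━━━━┓ 
Terminal                           ┃ 
───────────────────────────────────┨ 
 wc main.py                        ┃ 
 471  4505 18550 main.py           ┃ 
 git status                        ┃ 
n branch main                      ┃ 
hanges not staged for commit:      ┃ 
                                   ┃ 
       modified:   main.py         ┃ 


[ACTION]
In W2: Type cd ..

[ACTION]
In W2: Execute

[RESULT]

━━━━━━━━━━━━━━━━━━━━━━━━━━━━━━━━┓    
is                              ┃    
────────────────────────────────┨    
     │Next:                     ┃    
     │ ░░                       ┃    
     │░░                        ┃    
     │                          ┃    
     │                          ┃    
━━━━━━━━━━━━━━━━━━━━━━━━━━━━━━━━━━━┓ 
Terminal                           ┃ 
───────────────────────────────────┨ 
 git status                        ┃ 
n branch main                      ┃ 
hanges not staged for commit:      ┃ 
                                   ┃ 
       modified:   main.py         ┃ 
 cd ..                             ┃ 
                                   ┃ 


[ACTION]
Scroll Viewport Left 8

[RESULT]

  ┏━━━━━━━━━━━━━━━━━━━━━━━━━━━━━━━━━━
  ┃ Tetris                           
  ┠──────────────────────────────────
  ┃          │Next:                  
  ┃          │ ░░                    
  ┃          │░░                     
  ┃          │                       
  ┃          │                       
  ┃   ┏━━━━━━━━━━━━━━━━━━━━━━━━━━━━━━
  ┃   ┃ Terminal                     
  ┃   ┠──────────────────────────────
  ┃   ┃$ git status                  
  ┃   ┃On branch main                
  ┃   ┃Changes not staged for commit:
  ┃   ┃                              
  ┗━━━┃        modified:   main.py   
      ┃$ cd ..                       
      ┃                              


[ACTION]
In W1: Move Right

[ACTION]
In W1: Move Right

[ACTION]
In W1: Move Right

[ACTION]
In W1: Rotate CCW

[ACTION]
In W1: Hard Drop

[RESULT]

  ┏━━━━━━━━━━━━━━━━━━━━━━━━━━━━━━━━━━
  ┃ Tetris                           
  ┠──────────────────────────────────
  ┃          │Next:                  
  ┃          │▓▓                     
  ┃          │ ▓▓                    
  ┃          │                       
  ┃          │                       
  ┃   ┏━━━━━━━━━━━━━━━━━━━━━━━━━━━━━━
  ┃   ┃ Terminal                     
  ┃   ┠──────────────────────────────
  ┃   ┃$ git status                  
  ┃   ┃On branch main                
  ┃   ┃Changes not staged for commit:
  ┃   ┃                              
  ┗━━━┃        modified:   main.py   
      ┃$ cd ..                       
      ┃                              


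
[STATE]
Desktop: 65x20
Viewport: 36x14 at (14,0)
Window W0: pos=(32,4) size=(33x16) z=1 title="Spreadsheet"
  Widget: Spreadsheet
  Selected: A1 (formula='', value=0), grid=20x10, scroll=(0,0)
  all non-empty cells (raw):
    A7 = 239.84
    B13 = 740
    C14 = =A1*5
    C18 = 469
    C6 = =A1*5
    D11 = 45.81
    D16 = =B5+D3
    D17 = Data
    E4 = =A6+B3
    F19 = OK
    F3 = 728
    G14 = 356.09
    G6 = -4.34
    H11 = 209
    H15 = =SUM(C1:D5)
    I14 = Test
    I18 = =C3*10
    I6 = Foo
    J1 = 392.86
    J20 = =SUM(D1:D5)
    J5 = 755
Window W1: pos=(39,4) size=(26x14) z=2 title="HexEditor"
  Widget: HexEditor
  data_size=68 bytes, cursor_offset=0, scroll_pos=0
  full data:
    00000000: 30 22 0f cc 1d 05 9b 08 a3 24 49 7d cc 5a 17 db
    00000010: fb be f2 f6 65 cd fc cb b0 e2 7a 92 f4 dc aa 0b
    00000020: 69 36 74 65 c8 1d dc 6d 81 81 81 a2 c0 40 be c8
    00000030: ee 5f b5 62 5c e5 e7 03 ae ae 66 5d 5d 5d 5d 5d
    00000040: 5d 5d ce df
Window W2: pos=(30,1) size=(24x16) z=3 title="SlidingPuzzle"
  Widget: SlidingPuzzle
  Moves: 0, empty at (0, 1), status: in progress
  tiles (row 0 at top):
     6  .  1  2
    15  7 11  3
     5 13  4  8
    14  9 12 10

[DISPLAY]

                                    
                ┏━━━━━━━━━━━━━━━━━━━
                ┃ SlidingPuzzle     
                ┠───────────────────
                ┃┌────┬────┬────┬───
                ┃│  6 │    │  1 │  2
                ┃├────┼────┼────┼───
                ┃│ 15 │  7 │ 11 │  3
                ┃├────┼────┼────┼───
                ┃│  5 │ 13 │  4 │  8
                ┃├────┼────┼────┼───
                ┃│ 14 │  9 │ 12 │ 10
                ┃└────┴────┴────┴───
                ┃Moves: 0           


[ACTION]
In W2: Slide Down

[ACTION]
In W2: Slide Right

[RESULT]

                                    
                ┏━━━━━━━━━━━━━━━━━━━
                ┃ SlidingPuzzle     
                ┠───────────────────
                ┃┌────┬────┬────┬───
                ┃│    │  6 │  1 │  2
                ┃├────┼────┼────┼───
                ┃│ 15 │  7 │ 11 │  3
                ┃├────┼────┼────┼───
                ┃│  5 │ 13 │  4 │  8
                ┃├────┼────┼────┼───
                ┃│ 14 │  9 │ 12 │ 10
                ┃└────┴────┴────┴───
                ┃Moves: 1           


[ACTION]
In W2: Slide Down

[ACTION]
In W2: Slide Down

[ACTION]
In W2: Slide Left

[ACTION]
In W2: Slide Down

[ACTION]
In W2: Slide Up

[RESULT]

                                    
                ┏━━━━━━━━━━━━━━━━━━━
                ┃ SlidingPuzzle     
                ┠───────────────────
                ┃┌────┬────┬────┬───
                ┃│  6 │  7 │  1 │  2
                ┃├────┼────┼────┼───
                ┃│ 15 │    │ 11 │  3
                ┃├────┼────┼────┼───
                ┃│  5 │ 13 │  4 │  8
                ┃├────┼────┼────┼───
                ┃│ 14 │  9 │ 12 │ 10
                ┃└────┴────┴────┴───
                ┃Moves: 3           
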